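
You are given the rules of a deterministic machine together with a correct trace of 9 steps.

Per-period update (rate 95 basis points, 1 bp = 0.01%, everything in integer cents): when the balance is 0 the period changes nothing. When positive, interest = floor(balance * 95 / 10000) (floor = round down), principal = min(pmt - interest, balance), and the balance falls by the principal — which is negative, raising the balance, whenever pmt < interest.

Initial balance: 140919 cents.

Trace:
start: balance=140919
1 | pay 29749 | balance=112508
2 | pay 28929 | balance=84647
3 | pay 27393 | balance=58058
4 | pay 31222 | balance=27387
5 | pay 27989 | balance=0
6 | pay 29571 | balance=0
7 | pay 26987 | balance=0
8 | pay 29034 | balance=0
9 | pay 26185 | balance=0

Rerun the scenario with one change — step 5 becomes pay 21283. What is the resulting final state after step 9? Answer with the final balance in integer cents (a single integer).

0

(re-executing from step 5 with the substitution; state before step 5: balance=27387)
5 | pay 21283 | balance=6364
6 | pay 29571 | balance=0
7 | pay 26987 | balance=0
8 | pay 29034 | balance=0
9 | pay 26185 | balance=0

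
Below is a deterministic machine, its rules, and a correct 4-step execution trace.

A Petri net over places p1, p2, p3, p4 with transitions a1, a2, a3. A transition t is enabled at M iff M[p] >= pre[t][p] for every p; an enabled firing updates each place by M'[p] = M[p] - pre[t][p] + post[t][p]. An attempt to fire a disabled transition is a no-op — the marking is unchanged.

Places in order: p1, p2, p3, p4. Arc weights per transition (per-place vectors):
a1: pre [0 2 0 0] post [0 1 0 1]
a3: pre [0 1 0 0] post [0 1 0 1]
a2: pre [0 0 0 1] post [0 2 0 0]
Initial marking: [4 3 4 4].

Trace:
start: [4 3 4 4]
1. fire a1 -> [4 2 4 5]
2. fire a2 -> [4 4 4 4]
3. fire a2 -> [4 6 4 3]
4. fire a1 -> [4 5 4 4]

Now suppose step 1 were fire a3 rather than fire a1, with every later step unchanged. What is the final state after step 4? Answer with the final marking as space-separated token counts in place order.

4 6 4 4

(re-executing from step 1 with the substitution; state before step 1: [4 3 4 4])
1. fire a3 -> [4 3 4 5]
2. fire a2 -> [4 5 4 4]
3. fire a2 -> [4 7 4 3]
4. fire a1 -> [4 6 4 4]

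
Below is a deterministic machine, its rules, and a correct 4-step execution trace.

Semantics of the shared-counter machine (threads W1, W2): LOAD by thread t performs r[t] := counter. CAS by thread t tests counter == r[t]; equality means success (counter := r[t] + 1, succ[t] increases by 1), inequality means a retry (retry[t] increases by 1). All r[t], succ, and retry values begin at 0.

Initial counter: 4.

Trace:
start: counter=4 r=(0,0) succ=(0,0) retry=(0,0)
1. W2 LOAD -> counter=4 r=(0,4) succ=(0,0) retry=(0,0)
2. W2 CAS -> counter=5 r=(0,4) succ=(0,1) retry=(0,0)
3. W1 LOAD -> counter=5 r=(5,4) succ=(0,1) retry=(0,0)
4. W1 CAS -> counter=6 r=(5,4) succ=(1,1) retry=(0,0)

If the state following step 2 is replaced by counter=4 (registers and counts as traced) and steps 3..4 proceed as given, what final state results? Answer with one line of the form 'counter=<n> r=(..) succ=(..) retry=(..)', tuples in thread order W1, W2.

counter=5 r=(4,4) succ=(1,1) retry=(0,0)

state after step 2 := counter=4 r=(0,4) succ=(0,1) retry=(0,0)
3. W1 LOAD -> counter=4 r=(4,4) succ=(0,1) retry=(0,0)
4. W1 CAS -> counter=5 r=(4,4) succ=(1,1) retry=(0,0)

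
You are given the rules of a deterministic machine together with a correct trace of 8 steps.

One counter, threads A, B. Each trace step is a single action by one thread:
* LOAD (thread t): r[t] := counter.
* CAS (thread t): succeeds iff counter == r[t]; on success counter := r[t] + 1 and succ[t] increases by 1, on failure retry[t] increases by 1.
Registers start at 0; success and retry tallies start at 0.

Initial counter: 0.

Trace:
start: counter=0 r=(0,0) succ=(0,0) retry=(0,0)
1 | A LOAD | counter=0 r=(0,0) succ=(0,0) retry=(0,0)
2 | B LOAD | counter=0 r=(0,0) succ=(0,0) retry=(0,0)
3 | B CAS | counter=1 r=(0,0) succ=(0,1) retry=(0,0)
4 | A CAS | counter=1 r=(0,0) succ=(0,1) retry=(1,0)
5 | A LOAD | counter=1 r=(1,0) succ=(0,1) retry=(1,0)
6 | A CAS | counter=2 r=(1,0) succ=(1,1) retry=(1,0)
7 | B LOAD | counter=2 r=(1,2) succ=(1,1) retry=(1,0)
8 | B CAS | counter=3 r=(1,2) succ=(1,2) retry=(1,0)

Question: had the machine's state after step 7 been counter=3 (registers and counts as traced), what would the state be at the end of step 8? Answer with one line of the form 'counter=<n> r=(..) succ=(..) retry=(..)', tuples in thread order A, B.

state after step 7 := counter=3 r=(1,2) succ=(1,1) retry=(1,0)
8 | B CAS | counter=3 r=(1,2) succ=(1,1) retry=(1,1)

counter=3 r=(1,2) succ=(1,1) retry=(1,1)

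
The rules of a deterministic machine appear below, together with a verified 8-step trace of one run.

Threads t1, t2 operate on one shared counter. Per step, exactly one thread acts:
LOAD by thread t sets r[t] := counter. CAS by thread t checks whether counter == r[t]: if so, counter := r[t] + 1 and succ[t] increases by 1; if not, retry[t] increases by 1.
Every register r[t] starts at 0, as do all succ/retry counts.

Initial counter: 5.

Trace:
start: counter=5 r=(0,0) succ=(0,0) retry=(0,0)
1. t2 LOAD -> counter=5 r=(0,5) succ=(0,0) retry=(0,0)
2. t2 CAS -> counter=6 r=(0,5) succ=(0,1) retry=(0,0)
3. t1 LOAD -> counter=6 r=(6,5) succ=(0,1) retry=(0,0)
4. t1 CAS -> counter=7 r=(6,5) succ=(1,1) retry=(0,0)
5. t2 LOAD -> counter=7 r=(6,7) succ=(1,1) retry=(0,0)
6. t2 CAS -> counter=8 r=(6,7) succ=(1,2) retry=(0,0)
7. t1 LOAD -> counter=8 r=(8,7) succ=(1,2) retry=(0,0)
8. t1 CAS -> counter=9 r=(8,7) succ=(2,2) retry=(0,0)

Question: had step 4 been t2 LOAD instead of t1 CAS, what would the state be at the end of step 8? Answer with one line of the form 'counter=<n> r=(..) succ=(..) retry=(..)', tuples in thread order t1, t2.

counter=8 r=(7,6) succ=(1,2) retry=(0,0)

(re-executing from step 4 with the substitution; state before step 4: counter=6 r=(6,5) succ=(0,1) retry=(0,0))
4. t2 LOAD -> counter=6 r=(6,6) succ=(0,1) retry=(0,0)
5. t2 LOAD -> counter=6 r=(6,6) succ=(0,1) retry=(0,0)
6. t2 CAS -> counter=7 r=(6,6) succ=(0,2) retry=(0,0)
7. t1 LOAD -> counter=7 r=(7,6) succ=(0,2) retry=(0,0)
8. t1 CAS -> counter=8 r=(7,6) succ=(1,2) retry=(0,0)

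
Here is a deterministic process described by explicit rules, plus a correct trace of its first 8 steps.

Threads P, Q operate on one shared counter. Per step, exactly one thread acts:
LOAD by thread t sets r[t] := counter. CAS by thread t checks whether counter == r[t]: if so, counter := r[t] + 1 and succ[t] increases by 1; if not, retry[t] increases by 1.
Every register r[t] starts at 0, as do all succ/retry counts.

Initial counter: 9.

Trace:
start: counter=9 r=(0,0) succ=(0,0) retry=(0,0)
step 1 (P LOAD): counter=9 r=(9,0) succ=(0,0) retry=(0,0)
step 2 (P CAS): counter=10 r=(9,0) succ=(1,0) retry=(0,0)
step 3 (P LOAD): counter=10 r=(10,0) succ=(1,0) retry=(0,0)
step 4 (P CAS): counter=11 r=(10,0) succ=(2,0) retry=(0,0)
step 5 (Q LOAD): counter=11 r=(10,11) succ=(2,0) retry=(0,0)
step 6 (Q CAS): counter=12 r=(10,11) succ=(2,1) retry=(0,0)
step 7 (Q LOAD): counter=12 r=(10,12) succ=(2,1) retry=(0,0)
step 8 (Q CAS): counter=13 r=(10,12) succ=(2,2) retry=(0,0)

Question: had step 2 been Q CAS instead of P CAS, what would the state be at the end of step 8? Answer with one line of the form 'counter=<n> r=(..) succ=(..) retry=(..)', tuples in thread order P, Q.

(re-executing from step 2 with the substitution; state before step 2: counter=9 r=(9,0) succ=(0,0) retry=(0,0))
step 2 (Q CAS): counter=9 r=(9,0) succ=(0,0) retry=(0,1)
step 3 (P LOAD): counter=9 r=(9,0) succ=(0,0) retry=(0,1)
step 4 (P CAS): counter=10 r=(9,0) succ=(1,0) retry=(0,1)
step 5 (Q LOAD): counter=10 r=(9,10) succ=(1,0) retry=(0,1)
step 6 (Q CAS): counter=11 r=(9,10) succ=(1,1) retry=(0,1)
step 7 (Q LOAD): counter=11 r=(9,11) succ=(1,1) retry=(0,1)
step 8 (Q CAS): counter=12 r=(9,11) succ=(1,2) retry=(0,1)

counter=12 r=(9,11) succ=(1,2) retry=(0,1)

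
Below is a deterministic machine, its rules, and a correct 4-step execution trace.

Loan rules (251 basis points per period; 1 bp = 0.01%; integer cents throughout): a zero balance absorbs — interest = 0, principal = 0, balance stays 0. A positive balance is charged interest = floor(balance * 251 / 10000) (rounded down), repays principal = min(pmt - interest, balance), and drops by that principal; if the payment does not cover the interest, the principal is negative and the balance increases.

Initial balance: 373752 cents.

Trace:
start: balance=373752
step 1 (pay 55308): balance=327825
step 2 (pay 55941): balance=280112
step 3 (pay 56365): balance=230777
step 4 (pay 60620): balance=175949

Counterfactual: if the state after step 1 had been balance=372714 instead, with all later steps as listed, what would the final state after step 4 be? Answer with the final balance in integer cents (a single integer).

224304

state after step 1 := balance=372714
step 2 (pay 55941): balance=326128
step 3 (pay 56365): balance=277948
step 4 (pay 60620): balance=224304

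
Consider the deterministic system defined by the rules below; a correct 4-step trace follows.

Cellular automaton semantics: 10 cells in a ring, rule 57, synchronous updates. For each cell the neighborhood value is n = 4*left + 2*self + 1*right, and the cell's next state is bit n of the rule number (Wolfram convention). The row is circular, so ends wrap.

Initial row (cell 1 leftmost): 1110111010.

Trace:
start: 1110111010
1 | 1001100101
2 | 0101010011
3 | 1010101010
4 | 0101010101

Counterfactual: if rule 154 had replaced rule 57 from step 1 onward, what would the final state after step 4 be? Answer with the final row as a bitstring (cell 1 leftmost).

(re-executing steps 1..4 under rule 154; state before step 1: 1110111010)
1 | 1100110000
2 | 1011101001
3 | 0011000111
4 | 1110101110

1110101110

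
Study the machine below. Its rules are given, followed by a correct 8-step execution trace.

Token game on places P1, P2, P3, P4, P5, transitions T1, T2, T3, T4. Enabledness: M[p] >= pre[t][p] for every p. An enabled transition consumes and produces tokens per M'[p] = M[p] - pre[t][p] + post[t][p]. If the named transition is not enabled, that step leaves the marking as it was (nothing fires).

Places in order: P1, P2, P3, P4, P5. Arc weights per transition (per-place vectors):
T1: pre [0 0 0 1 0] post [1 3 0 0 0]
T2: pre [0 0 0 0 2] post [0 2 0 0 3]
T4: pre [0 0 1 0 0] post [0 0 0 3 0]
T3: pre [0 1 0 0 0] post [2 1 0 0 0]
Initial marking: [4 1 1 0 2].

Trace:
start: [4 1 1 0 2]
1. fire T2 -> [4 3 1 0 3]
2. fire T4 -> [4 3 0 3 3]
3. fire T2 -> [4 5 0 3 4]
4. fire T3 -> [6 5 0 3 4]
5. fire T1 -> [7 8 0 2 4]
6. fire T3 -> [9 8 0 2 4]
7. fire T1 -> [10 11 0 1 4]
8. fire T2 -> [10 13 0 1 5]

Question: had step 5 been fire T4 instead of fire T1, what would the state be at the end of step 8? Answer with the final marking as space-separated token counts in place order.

(re-executing from step 5 with the substitution; state before step 5: [6 5 0 3 4])
5. fire T4 -> [6 5 0 3 4]
6. fire T3 -> [8 5 0 3 4]
7. fire T1 -> [9 8 0 2 4]
8. fire T2 -> [9 10 0 2 5]

9 10 0 2 5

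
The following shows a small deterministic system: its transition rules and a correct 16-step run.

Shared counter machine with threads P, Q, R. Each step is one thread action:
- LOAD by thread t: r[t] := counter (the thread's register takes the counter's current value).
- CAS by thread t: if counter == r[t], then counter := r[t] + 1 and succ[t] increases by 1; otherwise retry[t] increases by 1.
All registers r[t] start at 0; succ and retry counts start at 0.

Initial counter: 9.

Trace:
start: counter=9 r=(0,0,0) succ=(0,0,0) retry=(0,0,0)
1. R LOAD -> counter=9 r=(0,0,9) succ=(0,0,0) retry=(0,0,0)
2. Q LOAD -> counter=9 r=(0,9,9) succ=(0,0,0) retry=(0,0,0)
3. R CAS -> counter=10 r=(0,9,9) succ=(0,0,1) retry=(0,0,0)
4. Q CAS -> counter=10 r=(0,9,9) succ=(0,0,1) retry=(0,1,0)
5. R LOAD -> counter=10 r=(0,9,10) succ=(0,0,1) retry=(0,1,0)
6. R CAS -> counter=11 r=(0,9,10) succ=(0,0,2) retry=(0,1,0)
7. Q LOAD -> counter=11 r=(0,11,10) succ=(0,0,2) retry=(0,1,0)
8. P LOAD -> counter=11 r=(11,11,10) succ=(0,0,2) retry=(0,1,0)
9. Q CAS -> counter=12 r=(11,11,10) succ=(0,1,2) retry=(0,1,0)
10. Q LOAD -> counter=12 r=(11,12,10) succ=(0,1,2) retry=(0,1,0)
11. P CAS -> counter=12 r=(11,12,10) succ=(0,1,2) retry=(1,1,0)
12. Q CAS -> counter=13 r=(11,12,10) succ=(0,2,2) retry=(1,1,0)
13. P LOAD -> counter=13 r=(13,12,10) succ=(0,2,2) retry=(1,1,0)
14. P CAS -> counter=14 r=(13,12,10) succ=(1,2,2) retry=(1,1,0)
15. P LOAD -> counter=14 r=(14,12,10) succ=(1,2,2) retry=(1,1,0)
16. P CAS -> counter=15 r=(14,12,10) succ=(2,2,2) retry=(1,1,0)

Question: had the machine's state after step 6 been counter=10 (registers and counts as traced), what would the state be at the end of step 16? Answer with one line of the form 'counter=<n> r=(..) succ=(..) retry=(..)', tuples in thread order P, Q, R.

counter=14 r=(13,11,10) succ=(2,2,2) retry=(1,1,0)

state after step 6 := counter=10 r=(0,9,10) succ=(0,0,2) retry=(0,1,0)
7. Q LOAD -> counter=10 r=(0,10,10) succ=(0,0,2) retry=(0,1,0)
8. P LOAD -> counter=10 r=(10,10,10) succ=(0,0,2) retry=(0,1,0)
9. Q CAS -> counter=11 r=(10,10,10) succ=(0,1,2) retry=(0,1,0)
10. Q LOAD -> counter=11 r=(10,11,10) succ=(0,1,2) retry=(0,1,0)
11. P CAS -> counter=11 r=(10,11,10) succ=(0,1,2) retry=(1,1,0)
12. Q CAS -> counter=12 r=(10,11,10) succ=(0,2,2) retry=(1,1,0)
13. P LOAD -> counter=12 r=(12,11,10) succ=(0,2,2) retry=(1,1,0)
14. P CAS -> counter=13 r=(12,11,10) succ=(1,2,2) retry=(1,1,0)
15. P LOAD -> counter=13 r=(13,11,10) succ=(1,2,2) retry=(1,1,0)
16. P CAS -> counter=14 r=(13,11,10) succ=(2,2,2) retry=(1,1,0)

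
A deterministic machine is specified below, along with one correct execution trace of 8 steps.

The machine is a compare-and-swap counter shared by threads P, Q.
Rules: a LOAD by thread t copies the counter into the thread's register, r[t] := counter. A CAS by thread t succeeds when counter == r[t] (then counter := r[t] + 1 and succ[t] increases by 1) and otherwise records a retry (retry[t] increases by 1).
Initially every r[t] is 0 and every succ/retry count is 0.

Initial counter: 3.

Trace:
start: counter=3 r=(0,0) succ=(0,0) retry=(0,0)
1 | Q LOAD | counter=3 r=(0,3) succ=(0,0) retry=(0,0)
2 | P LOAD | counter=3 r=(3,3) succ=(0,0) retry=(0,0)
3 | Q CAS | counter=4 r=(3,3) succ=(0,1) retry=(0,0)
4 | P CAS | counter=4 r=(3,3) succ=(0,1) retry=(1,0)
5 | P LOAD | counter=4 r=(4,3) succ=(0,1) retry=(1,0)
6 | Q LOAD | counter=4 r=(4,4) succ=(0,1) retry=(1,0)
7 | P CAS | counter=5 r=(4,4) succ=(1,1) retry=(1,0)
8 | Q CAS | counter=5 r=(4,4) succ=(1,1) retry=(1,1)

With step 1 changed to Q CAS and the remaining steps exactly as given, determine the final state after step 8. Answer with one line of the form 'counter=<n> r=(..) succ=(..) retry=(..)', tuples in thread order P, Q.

counter=5 r=(4,4) succ=(2,0) retry=(0,3)

(re-executing from step 1 with the substitution; state before step 1: counter=3 r=(0,0) succ=(0,0) retry=(0,0))
1 | Q CAS | counter=3 r=(0,0) succ=(0,0) retry=(0,1)
2 | P LOAD | counter=3 r=(3,0) succ=(0,0) retry=(0,1)
3 | Q CAS | counter=3 r=(3,0) succ=(0,0) retry=(0,2)
4 | P CAS | counter=4 r=(3,0) succ=(1,0) retry=(0,2)
5 | P LOAD | counter=4 r=(4,0) succ=(1,0) retry=(0,2)
6 | Q LOAD | counter=4 r=(4,4) succ=(1,0) retry=(0,2)
7 | P CAS | counter=5 r=(4,4) succ=(2,0) retry=(0,2)
8 | Q CAS | counter=5 r=(4,4) succ=(2,0) retry=(0,3)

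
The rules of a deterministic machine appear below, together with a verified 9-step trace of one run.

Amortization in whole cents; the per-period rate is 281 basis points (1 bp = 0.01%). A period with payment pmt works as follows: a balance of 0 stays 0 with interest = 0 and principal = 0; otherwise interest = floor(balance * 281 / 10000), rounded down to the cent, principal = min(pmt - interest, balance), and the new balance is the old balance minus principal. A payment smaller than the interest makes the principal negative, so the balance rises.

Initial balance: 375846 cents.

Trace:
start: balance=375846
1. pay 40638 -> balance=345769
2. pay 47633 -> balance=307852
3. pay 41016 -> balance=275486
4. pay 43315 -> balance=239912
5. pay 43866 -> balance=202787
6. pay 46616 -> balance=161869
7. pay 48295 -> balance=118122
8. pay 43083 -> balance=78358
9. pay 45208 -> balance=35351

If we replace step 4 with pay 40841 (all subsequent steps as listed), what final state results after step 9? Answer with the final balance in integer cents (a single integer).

(re-executing from step 4 with the substitution; state before step 4: balance=275486)
4. pay 40841 -> balance=242386
5. pay 43866 -> balance=205331
6. pay 46616 -> balance=164484
7. pay 48295 -> balance=120811
8. pay 43083 -> balance=81122
9. pay 45208 -> balance=38193

38193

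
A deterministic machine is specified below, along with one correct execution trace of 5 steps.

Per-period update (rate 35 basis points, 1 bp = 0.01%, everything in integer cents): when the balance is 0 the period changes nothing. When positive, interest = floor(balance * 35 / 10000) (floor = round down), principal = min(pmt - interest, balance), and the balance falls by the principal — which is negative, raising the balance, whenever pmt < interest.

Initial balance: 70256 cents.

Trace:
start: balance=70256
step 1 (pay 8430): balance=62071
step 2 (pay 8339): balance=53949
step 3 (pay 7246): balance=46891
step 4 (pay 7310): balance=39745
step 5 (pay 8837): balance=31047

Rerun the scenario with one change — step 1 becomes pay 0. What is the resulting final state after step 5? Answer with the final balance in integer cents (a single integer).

(re-executing from step 1 with the substitution; state before step 1: balance=70256)
step 1 (pay 0): balance=70501
step 2 (pay 8339): balance=62408
step 3 (pay 7246): balance=55380
step 4 (pay 7310): balance=48263
step 5 (pay 8837): balance=39594

39594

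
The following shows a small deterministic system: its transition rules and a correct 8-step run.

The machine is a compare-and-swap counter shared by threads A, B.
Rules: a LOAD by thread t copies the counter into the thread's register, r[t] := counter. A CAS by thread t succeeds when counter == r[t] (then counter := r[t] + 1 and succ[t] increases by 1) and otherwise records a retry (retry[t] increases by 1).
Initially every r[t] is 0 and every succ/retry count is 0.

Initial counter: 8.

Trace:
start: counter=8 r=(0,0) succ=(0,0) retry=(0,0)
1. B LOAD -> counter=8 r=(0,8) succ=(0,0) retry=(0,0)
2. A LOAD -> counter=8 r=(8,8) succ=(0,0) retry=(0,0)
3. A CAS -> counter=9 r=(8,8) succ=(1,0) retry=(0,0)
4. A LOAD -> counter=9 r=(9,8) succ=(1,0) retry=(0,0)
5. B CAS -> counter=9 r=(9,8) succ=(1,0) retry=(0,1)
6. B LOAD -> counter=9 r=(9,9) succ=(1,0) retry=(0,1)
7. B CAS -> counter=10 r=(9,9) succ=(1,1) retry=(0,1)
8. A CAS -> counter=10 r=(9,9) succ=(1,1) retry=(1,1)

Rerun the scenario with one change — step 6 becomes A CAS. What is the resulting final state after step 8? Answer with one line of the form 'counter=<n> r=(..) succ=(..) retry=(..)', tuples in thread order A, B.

(re-executing from step 6 with the substitution; state before step 6: counter=9 r=(9,8) succ=(1,0) retry=(0,1))
6. A CAS -> counter=10 r=(9,8) succ=(2,0) retry=(0,1)
7. B CAS -> counter=10 r=(9,8) succ=(2,0) retry=(0,2)
8. A CAS -> counter=10 r=(9,8) succ=(2,0) retry=(1,2)

counter=10 r=(9,8) succ=(2,0) retry=(1,2)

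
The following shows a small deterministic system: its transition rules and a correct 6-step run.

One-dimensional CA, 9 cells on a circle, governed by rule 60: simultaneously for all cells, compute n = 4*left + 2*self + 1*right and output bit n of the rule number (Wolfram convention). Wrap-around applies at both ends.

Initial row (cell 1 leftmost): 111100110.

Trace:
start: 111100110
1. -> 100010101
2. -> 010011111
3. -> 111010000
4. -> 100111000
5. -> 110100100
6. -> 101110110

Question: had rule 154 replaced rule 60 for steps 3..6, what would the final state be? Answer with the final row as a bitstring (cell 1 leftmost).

(re-executing steps 3..6 under rule 154; state before step 3: 010011111)
3. -> 001111110
4. -> 011111101
5. -> 011111000
6. -> 111110100

111110100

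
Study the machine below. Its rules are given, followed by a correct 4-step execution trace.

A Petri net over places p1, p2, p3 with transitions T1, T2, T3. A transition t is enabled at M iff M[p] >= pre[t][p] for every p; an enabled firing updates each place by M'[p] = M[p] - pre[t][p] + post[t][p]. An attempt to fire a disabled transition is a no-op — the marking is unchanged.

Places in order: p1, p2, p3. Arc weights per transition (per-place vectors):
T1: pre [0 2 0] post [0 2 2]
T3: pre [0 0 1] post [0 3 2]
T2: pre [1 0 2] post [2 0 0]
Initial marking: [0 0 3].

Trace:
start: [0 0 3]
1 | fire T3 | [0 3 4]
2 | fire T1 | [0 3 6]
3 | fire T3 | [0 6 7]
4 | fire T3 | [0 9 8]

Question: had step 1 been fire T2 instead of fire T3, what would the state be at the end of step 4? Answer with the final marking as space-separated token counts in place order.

(re-executing from step 1 with the substitution; state before step 1: [0 0 3])
1 | fire T2 | [0 0 3]
2 | fire T1 | [0 0 3]
3 | fire T3 | [0 3 4]
4 | fire T3 | [0 6 5]

0 6 5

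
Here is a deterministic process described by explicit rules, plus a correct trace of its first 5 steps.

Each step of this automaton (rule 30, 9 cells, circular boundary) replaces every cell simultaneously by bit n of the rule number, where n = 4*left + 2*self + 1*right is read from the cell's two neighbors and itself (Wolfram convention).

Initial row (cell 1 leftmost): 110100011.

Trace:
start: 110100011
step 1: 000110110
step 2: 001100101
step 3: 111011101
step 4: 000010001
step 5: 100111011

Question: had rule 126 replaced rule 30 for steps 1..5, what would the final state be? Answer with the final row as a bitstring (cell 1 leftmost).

(re-executing steps 1..5 under rule 126; state before step 1: 110100011)
step 1: 011110110
step 2: 110011111
step 3: 011110000
step 4: 110011000
step 5: 111111101

111111101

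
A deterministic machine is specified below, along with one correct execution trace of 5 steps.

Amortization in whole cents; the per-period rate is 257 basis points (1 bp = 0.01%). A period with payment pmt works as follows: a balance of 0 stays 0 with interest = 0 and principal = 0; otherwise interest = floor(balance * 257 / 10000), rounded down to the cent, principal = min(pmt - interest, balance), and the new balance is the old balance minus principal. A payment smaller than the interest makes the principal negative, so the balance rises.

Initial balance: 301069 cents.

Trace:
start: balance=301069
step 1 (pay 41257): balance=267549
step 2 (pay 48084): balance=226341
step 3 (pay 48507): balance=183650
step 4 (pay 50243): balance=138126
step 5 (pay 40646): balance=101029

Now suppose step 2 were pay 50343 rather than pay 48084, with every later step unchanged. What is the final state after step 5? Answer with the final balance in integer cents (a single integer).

98592

(re-executing from step 2 with the substitution; state before step 2: balance=267549)
step 2 (pay 50343): balance=224082
step 3 (pay 48507): balance=181333
step 4 (pay 50243): balance=135750
step 5 (pay 40646): balance=98592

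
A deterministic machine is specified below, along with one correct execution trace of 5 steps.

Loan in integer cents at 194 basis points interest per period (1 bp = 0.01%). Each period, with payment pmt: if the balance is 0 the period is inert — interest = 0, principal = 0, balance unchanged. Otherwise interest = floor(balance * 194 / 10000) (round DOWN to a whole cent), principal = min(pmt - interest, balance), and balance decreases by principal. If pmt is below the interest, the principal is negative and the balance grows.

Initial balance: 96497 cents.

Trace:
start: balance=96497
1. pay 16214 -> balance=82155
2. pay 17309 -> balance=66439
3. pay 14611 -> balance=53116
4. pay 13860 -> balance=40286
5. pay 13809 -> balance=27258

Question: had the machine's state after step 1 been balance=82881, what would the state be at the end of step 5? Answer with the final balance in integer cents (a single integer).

28043

state after step 1 := balance=82881
2. pay 17309 -> balance=67179
3. pay 14611 -> balance=53871
4. pay 13860 -> balance=41056
5. pay 13809 -> balance=28043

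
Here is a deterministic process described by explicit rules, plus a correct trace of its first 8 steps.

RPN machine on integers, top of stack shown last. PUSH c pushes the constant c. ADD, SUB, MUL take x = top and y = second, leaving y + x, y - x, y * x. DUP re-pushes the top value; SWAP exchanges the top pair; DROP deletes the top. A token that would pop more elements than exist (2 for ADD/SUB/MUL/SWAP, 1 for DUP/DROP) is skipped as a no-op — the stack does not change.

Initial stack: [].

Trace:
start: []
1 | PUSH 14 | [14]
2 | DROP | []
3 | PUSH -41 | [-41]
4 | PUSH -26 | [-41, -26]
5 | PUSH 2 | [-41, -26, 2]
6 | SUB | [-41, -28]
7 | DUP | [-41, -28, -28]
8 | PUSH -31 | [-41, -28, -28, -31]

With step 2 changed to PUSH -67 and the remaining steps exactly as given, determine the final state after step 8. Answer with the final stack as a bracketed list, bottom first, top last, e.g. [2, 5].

[14, -67, -41, -28, -28, -31]

(re-executing from step 2 with the substitution; state before step 2: [14])
2 | PUSH -67 | [14, -67]
3 | PUSH -41 | [14, -67, -41]
4 | PUSH -26 | [14, -67, -41, -26]
5 | PUSH 2 | [14, -67, -41, -26, 2]
6 | SUB | [14, -67, -41, -28]
7 | DUP | [14, -67, -41, -28, -28]
8 | PUSH -31 | [14, -67, -41, -28, -28, -31]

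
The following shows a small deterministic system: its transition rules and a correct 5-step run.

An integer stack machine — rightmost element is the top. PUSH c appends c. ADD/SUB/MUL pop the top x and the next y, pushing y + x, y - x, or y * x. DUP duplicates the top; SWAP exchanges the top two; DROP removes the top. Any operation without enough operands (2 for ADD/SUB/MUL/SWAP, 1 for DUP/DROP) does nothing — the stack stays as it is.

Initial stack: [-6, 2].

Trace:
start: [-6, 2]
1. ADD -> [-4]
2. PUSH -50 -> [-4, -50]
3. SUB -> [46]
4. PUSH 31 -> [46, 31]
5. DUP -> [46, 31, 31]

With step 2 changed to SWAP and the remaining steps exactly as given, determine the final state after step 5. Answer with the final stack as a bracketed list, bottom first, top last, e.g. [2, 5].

[-4, 31, 31]

(re-executing from step 2 with the substitution; state before step 2: [-4])
2. SWAP -> [-4]
3. SUB -> [-4]
4. PUSH 31 -> [-4, 31]
5. DUP -> [-4, 31, 31]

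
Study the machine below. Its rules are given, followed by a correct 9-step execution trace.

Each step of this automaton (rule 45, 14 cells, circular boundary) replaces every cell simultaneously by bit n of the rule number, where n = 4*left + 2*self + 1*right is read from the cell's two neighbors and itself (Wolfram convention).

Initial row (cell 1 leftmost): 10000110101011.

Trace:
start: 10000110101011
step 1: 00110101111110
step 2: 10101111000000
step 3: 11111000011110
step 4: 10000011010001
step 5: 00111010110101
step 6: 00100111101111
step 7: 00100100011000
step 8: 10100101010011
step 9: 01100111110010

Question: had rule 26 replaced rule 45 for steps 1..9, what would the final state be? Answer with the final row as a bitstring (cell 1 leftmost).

11001001001000

(re-executing steps 1..9 under rule 26; state before step 1: 10000110101011)
step 1: 01001100000010
step 2: 10111010000101
step 3: 00100001001001
step 4: 11010010110110
step 5: 10001100100100
step 6: 01011011011011
step 7: 00010010010010
step 8: 00101101101101
step 9: 11001001001000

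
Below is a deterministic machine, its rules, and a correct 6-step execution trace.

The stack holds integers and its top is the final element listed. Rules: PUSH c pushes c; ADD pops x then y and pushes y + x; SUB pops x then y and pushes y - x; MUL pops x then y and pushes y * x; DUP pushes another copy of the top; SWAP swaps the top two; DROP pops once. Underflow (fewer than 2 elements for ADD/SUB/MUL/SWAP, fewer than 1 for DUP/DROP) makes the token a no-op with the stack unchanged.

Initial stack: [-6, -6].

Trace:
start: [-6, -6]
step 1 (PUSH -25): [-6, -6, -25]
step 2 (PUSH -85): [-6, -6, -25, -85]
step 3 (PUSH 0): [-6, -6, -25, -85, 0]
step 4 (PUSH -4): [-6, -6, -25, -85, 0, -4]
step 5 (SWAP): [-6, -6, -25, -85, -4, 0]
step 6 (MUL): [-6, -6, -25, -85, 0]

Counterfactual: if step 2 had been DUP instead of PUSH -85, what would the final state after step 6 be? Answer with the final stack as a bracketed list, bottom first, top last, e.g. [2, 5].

(re-executing from step 2 with the substitution; state before step 2: [-6, -6, -25])
step 2 (DUP): [-6, -6, -25, -25]
step 3 (PUSH 0): [-6, -6, -25, -25, 0]
step 4 (PUSH -4): [-6, -6, -25, -25, 0, -4]
step 5 (SWAP): [-6, -6, -25, -25, -4, 0]
step 6 (MUL): [-6, -6, -25, -25, 0]

[-6, -6, -25, -25, 0]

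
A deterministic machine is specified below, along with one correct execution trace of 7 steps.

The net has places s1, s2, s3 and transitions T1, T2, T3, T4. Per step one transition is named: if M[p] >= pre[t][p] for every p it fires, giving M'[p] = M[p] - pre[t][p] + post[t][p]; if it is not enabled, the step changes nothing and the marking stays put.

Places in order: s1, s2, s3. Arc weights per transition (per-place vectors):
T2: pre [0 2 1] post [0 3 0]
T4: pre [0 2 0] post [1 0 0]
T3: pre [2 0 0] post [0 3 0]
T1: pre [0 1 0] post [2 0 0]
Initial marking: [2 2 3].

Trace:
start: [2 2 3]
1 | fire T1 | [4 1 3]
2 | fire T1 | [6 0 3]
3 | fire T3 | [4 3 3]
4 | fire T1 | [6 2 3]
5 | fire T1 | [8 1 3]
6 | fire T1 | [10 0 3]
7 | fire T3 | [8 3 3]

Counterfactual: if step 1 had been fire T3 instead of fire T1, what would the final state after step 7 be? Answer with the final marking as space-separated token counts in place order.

(re-executing from step 1 with the substitution; state before step 1: [2 2 3])
1 | fire T3 | [0 5 3]
2 | fire T1 | [2 4 3]
3 | fire T3 | [0 7 3]
4 | fire T1 | [2 6 3]
5 | fire T1 | [4 5 3]
6 | fire T1 | [6 4 3]
7 | fire T3 | [4 7 3]

4 7 3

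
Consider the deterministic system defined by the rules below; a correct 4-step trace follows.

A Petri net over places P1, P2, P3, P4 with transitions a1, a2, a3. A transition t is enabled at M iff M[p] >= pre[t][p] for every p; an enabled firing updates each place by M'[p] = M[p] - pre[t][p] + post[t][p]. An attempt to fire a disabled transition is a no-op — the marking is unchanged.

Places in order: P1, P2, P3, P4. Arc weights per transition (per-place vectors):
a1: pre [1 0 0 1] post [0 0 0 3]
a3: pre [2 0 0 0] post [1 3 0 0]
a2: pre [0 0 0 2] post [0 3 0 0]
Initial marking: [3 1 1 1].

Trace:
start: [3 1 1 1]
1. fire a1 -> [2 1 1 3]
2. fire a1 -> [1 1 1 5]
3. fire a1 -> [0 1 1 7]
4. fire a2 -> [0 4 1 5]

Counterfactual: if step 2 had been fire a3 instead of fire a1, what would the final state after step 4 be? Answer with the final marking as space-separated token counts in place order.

0 7 1 3

(re-executing from step 2 with the substitution; state before step 2: [2 1 1 3])
2. fire a3 -> [1 4 1 3]
3. fire a1 -> [0 4 1 5]
4. fire a2 -> [0 7 1 3]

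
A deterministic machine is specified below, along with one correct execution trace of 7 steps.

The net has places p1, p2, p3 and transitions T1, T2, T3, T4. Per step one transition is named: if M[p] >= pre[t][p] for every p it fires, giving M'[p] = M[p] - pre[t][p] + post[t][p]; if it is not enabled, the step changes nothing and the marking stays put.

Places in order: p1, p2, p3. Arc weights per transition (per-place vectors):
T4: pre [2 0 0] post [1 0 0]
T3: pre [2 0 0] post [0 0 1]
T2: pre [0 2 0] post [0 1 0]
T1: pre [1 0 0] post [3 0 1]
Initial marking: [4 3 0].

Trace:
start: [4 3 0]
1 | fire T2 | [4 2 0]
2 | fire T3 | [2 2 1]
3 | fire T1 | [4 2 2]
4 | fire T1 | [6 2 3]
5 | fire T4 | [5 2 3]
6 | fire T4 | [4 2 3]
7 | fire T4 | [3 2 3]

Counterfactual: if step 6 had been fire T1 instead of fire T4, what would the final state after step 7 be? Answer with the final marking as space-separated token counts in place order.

(re-executing from step 6 with the substitution; state before step 6: [5 2 3])
6 | fire T1 | [7 2 4]
7 | fire T4 | [6 2 4]

6 2 4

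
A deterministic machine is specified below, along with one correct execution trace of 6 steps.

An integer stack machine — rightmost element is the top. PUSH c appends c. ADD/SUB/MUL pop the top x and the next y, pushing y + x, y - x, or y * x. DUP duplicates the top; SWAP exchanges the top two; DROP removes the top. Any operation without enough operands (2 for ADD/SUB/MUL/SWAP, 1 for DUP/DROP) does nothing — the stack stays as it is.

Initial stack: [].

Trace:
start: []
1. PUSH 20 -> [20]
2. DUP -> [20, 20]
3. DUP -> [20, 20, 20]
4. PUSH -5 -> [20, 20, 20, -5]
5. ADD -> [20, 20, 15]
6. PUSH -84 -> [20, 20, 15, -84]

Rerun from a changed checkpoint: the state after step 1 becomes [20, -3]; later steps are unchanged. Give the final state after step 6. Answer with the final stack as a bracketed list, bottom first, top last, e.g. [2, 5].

state after step 1 := [20, -3]
2. DUP -> [20, -3, -3]
3. DUP -> [20, -3, -3, -3]
4. PUSH -5 -> [20, -3, -3, -3, -5]
5. ADD -> [20, -3, -3, -8]
6. PUSH -84 -> [20, -3, -3, -8, -84]

[20, -3, -3, -8, -84]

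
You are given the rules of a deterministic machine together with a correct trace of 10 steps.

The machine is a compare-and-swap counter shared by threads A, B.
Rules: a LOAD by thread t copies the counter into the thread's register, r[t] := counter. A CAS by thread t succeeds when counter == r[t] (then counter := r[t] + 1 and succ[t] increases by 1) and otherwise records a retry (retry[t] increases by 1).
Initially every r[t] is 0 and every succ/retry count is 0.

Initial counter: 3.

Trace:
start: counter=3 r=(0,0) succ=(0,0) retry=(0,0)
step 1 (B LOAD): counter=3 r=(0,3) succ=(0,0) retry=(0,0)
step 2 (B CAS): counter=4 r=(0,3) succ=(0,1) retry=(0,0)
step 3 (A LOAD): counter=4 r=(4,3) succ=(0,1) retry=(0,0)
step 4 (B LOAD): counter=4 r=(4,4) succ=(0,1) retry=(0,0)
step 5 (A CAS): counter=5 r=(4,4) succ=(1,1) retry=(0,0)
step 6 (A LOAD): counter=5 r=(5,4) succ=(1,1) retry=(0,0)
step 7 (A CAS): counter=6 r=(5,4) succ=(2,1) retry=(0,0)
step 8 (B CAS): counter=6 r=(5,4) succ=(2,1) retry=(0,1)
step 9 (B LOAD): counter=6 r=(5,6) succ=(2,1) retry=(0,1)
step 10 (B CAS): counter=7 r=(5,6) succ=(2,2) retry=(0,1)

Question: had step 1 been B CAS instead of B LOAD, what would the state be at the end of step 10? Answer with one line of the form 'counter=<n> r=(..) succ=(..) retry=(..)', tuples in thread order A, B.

counter=6 r=(4,5) succ=(2,1) retry=(0,3)

(re-executing from step 1 with the substitution; state before step 1: counter=3 r=(0,0) succ=(0,0) retry=(0,0))
step 1 (B CAS): counter=3 r=(0,0) succ=(0,0) retry=(0,1)
step 2 (B CAS): counter=3 r=(0,0) succ=(0,0) retry=(0,2)
step 3 (A LOAD): counter=3 r=(3,0) succ=(0,0) retry=(0,2)
step 4 (B LOAD): counter=3 r=(3,3) succ=(0,0) retry=(0,2)
step 5 (A CAS): counter=4 r=(3,3) succ=(1,0) retry=(0,2)
step 6 (A LOAD): counter=4 r=(4,3) succ=(1,0) retry=(0,2)
step 7 (A CAS): counter=5 r=(4,3) succ=(2,0) retry=(0,2)
step 8 (B CAS): counter=5 r=(4,3) succ=(2,0) retry=(0,3)
step 9 (B LOAD): counter=5 r=(4,5) succ=(2,0) retry=(0,3)
step 10 (B CAS): counter=6 r=(4,5) succ=(2,1) retry=(0,3)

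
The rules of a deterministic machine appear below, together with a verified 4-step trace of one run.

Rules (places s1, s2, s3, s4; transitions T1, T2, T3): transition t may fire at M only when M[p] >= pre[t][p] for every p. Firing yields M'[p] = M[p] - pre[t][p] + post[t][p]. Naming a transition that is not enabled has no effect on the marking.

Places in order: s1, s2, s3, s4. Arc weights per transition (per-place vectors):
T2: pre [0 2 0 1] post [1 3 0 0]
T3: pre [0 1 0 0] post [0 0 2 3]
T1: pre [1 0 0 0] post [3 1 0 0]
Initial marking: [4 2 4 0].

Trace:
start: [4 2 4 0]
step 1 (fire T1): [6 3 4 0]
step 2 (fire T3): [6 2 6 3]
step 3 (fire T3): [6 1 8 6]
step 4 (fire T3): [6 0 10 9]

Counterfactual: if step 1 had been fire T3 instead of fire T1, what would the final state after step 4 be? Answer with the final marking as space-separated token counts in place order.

4 0 8 6

(re-executing from step 1 with the substitution; state before step 1: [4 2 4 0])
step 1 (fire T3): [4 1 6 3]
step 2 (fire T3): [4 0 8 6]
step 3 (fire T3): [4 0 8 6]
step 4 (fire T3): [4 0 8 6]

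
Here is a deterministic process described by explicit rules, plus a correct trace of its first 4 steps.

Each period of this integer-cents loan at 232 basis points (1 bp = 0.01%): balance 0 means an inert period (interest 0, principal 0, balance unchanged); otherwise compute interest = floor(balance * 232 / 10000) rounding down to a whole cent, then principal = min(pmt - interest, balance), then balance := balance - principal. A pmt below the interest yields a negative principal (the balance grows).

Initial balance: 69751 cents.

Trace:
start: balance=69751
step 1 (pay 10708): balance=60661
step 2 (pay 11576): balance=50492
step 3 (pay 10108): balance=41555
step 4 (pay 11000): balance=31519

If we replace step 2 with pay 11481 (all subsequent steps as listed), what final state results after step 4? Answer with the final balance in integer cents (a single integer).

(re-executing from step 2 with the substitution; state before step 2: balance=60661)
step 2 (pay 11481): balance=50587
step 3 (pay 10108): balance=41652
step 4 (pay 11000): balance=31618

31618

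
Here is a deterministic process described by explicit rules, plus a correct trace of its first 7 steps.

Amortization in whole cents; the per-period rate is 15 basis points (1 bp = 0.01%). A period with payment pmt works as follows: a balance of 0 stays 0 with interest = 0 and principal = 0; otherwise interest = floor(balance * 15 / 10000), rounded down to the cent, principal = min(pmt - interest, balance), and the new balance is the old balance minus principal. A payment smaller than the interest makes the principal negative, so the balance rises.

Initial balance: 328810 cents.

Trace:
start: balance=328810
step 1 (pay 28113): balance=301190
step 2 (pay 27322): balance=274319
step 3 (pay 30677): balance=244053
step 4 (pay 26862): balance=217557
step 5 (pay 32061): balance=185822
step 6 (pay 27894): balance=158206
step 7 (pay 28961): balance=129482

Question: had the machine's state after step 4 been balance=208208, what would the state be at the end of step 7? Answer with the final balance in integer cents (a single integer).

120091

state after step 4 := balance=208208
step 5 (pay 32061): balance=176459
step 6 (pay 27894): balance=148829
step 7 (pay 28961): balance=120091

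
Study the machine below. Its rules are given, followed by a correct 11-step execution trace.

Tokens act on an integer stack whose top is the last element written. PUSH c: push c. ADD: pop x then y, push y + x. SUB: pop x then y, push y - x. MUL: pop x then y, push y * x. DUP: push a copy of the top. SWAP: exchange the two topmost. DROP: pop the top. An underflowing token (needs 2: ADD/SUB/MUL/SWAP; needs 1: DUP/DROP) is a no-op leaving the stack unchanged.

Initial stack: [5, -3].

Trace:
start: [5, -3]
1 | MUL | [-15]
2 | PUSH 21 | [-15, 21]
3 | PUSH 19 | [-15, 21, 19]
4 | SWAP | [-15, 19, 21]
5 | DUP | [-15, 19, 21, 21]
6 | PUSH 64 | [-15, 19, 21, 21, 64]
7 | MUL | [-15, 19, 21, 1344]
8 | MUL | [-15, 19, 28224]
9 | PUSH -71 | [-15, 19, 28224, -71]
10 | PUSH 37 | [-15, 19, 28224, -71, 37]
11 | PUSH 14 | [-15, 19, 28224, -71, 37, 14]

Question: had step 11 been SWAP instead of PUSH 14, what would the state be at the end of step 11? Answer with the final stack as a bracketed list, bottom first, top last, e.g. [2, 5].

(re-executing from step 11 with the substitution; state before step 11: [-15, 19, 28224, -71, 37])
11 | SWAP | [-15, 19, 28224, 37, -71]

[-15, 19, 28224, 37, -71]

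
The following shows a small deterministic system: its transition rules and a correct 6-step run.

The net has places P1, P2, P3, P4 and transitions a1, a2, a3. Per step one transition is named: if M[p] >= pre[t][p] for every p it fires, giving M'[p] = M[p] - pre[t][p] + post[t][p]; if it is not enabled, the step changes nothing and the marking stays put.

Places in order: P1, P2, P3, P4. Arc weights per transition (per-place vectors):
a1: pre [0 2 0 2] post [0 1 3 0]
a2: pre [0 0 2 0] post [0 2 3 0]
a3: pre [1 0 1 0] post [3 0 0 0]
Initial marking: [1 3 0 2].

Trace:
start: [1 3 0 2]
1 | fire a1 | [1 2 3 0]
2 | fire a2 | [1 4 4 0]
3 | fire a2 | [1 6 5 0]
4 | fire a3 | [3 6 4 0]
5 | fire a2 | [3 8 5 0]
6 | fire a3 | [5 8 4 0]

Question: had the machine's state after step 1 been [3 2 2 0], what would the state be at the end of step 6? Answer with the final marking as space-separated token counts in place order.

state after step 1 := [3 2 2 0]
2 | fire a2 | [3 4 3 0]
3 | fire a2 | [3 6 4 0]
4 | fire a3 | [5 6 3 0]
5 | fire a2 | [5 8 4 0]
6 | fire a3 | [7 8 3 0]

7 8 3 0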